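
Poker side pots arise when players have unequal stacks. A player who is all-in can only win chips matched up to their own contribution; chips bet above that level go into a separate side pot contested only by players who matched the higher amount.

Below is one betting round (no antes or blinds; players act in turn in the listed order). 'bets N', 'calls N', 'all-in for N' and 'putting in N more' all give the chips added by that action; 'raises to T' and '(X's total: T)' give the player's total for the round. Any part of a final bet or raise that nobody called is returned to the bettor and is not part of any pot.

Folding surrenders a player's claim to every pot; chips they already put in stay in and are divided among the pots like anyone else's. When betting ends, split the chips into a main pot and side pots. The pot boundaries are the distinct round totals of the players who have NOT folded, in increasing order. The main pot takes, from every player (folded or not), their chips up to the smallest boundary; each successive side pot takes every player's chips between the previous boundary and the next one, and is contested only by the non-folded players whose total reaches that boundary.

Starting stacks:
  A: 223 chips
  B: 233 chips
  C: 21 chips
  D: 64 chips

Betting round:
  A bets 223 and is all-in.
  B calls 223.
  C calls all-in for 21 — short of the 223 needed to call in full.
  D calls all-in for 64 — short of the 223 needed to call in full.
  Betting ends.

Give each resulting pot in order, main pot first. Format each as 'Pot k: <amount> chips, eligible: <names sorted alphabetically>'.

Contributions: A=223, B=223, C=21, D=64
Pot levels (distinct totals of non-folded players): 21, 64, 223
Layer 1-21: 21 each from A, B, C, D = 21*4 = 84 chips; eligible A, B, C, D
Layer 22-64: 43 each from A, B, D = 43*3 = 129 chips; eligible A, B, D
Layer 65-223: 159 each from A, B = 159*2 = 318 chips; eligible A, B

Pot 1: 84 chips, eligible: A, B, C, D
Pot 2: 129 chips, eligible: A, B, D
Pot 3: 318 chips, eligible: A, B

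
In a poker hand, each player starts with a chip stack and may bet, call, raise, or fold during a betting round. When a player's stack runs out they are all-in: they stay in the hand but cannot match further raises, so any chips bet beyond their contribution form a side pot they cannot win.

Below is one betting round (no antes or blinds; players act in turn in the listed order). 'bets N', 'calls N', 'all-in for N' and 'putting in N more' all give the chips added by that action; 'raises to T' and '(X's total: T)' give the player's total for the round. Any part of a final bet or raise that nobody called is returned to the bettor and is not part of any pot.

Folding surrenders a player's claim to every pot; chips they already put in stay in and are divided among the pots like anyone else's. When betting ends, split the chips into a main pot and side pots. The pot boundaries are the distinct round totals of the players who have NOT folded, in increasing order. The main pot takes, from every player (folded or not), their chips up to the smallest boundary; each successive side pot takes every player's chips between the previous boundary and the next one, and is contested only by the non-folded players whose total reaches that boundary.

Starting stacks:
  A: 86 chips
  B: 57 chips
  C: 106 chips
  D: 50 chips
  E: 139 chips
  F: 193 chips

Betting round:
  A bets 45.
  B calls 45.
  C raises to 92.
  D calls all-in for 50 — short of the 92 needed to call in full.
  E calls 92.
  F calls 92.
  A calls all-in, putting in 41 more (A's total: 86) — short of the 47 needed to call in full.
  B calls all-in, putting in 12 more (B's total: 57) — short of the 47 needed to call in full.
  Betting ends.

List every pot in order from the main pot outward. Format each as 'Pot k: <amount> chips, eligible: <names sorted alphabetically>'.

Contributions: A=86, B=57, C=92, D=50, E=92, F=92
Pot levels (distinct totals of non-folded players): 50, 57, 86, 92
Layer 1-50: 50 each from A, B, C, D, E, F = 50*6 = 300 chips; eligible A, B, C, D, E, F
Layer 51-57: 7 each from A, B, C, E, F = 7*5 = 35 chips; eligible A, B, C, E, F
Layer 58-86: 29 each from A, C, E, F = 29*4 = 116 chips; eligible A, C, E, F
Layer 87-92: 6 each from C, E, F = 6*3 = 18 chips; eligible C, E, F

Pot 1: 300 chips, eligible: A, B, C, D, E, F
Pot 2: 35 chips, eligible: A, B, C, E, F
Pot 3: 116 chips, eligible: A, C, E, F
Pot 4: 18 chips, eligible: C, E, F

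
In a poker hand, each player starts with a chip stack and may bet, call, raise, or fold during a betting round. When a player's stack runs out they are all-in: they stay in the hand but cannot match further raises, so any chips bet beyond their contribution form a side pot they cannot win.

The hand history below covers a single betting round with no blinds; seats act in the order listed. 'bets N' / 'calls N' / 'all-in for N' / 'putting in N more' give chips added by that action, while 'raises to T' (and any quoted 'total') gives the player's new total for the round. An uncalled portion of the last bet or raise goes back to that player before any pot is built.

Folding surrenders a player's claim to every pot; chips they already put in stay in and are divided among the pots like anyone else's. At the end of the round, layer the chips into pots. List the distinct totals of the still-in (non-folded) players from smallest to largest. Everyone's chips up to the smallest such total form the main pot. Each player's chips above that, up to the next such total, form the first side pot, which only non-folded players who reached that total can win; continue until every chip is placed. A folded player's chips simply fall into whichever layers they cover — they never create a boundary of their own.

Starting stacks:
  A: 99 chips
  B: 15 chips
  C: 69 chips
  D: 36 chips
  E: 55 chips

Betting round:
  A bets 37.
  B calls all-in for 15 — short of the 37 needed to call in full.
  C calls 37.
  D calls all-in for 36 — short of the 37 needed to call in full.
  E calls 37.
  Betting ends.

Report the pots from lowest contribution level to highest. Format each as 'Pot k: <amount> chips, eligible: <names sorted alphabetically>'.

Pot 1: 75 chips, eligible: A, B, C, D, E
Pot 2: 84 chips, eligible: A, C, D, E
Pot 3: 3 chips, eligible: A, C, E

Derivation:
Contributions: A=37, B=15, C=37, D=36, E=37
Pot levels (distinct totals of non-folded players): 15, 36, 37
Layer 1-15: 15 each from A, B, C, D, E = 15*5 = 75 chips; eligible A, B, C, D, E
Layer 16-36: 21 each from A, C, D, E = 21*4 = 84 chips; eligible A, C, D, E
Layer 37-37: 1 each from A, C, E = 1*3 = 3 chips; eligible A, C, E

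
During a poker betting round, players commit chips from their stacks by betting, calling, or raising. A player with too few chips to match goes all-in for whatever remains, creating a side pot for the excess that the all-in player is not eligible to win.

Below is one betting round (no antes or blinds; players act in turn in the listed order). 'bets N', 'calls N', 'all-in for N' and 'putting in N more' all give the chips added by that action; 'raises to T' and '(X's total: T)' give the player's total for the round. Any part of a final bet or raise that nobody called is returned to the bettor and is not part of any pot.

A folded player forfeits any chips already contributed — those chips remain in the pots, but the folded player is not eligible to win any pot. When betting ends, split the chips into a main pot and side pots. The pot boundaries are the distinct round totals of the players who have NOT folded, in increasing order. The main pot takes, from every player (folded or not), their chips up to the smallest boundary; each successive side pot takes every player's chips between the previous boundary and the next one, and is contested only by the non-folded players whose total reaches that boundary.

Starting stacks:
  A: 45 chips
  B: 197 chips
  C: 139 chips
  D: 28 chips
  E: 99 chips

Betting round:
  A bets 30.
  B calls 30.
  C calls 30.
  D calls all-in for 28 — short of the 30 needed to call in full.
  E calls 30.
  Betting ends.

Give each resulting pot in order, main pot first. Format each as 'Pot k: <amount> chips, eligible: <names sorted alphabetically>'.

Pot 1: 140 chips, eligible: A, B, C, D, E
Pot 2: 8 chips, eligible: A, B, C, E

Derivation:
Contributions: A=30, B=30, C=30, D=28, E=30
Pot levels (distinct totals of non-folded players): 28, 30
Layer 1-28: 28 each from A, B, C, D, E = 28*5 = 140 chips; eligible A, B, C, D, E
Layer 29-30: 2 each from A, B, C, E = 2*4 = 8 chips; eligible A, B, C, E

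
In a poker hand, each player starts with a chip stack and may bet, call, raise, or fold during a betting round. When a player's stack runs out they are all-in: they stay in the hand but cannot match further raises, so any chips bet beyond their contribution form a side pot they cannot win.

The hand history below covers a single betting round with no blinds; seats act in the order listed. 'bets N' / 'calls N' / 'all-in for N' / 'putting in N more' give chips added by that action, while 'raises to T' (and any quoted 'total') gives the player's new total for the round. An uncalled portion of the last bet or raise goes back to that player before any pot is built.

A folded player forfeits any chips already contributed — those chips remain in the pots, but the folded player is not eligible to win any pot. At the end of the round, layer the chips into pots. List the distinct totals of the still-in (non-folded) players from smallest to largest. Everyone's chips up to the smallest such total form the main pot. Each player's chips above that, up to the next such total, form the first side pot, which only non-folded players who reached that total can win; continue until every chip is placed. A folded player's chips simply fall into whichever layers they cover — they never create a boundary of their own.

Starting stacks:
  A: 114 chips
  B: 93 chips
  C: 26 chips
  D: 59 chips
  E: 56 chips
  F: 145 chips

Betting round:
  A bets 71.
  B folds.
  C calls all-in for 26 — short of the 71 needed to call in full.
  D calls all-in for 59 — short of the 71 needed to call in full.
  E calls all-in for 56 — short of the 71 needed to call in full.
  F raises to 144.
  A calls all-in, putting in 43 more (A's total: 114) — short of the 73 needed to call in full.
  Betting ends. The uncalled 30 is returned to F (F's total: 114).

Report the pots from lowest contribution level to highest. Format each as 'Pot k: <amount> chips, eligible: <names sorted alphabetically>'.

Contributions (after 30 returned to F): A=114, C=26, D=59, E=56, F=114
Folded: B
Pot levels (distinct totals of non-folded players): 26, 56, 59, 114
Layer 1-26: 26 each from A, C, D, E, F = 26*5 = 130 chips; eligible A, C, D, E, F
Layer 27-56: 30 each from A, D, E, F = 30*4 = 120 chips; eligible A, D, E, F
Layer 57-59: 3 each from A, D, F = 3*3 = 9 chips; eligible A, D, F
Layer 60-114: 55 each from A, F = 55*2 = 110 chips; eligible A, F

Pot 1: 130 chips, eligible: A, C, D, E, F
Pot 2: 120 chips, eligible: A, D, E, F
Pot 3: 9 chips, eligible: A, D, F
Pot 4: 110 chips, eligible: A, F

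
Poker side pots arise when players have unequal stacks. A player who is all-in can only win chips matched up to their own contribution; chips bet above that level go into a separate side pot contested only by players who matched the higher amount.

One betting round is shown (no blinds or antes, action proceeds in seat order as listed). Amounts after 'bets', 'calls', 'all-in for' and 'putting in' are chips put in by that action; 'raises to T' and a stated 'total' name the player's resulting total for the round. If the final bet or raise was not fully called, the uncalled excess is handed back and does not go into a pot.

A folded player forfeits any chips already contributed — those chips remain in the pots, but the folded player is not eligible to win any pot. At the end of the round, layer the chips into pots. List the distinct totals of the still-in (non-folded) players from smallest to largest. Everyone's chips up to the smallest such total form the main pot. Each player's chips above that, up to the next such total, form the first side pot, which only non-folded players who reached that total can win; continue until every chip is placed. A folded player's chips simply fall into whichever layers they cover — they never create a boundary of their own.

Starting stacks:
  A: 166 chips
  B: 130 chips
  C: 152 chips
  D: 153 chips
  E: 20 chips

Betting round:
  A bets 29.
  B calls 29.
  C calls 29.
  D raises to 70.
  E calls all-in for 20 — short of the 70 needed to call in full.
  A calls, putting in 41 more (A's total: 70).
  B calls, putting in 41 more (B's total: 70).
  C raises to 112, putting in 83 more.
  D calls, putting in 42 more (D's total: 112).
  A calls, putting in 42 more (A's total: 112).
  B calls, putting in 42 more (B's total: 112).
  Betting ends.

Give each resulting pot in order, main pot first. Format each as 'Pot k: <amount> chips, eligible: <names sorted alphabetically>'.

Pot 1: 100 chips, eligible: A, B, C, D, E
Pot 2: 368 chips, eligible: A, B, C, D

Derivation:
Contributions: A=112, B=112, C=112, D=112, E=20
Pot levels (distinct totals of non-folded players): 20, 112
Layer 1-20: 20 each from A, B, C, D, E = 20*5 = 100 chips; eligible A, B, C, D, E
Layer 21-112: 92 each from A, B, C, D = 92*4 = 368 chips; eligible A, B, C, D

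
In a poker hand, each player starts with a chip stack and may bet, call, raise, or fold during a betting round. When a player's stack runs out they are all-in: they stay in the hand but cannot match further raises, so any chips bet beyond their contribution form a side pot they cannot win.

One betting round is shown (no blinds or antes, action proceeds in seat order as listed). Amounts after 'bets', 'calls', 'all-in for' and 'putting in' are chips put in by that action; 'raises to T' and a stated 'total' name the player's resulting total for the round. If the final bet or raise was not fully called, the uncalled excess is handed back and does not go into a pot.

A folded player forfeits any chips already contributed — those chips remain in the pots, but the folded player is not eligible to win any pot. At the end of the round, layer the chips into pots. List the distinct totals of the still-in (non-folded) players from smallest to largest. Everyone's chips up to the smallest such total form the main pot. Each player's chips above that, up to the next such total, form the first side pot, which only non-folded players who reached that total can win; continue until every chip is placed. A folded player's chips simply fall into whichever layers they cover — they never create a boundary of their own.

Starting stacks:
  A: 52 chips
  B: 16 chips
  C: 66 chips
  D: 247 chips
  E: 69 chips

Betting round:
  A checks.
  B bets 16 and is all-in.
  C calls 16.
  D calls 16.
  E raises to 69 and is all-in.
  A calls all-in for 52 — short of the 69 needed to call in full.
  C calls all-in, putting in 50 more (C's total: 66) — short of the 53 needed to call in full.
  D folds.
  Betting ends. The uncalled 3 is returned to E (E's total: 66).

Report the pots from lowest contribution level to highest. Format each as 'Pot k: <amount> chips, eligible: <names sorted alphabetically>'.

Contributions (after 3 returned to E): A=52, B=16, C=66, D=16, E=66
Folded: D
Pot levels (distinct totals of non-folded players): 16, 52, 66
Layer 1-16: 16 each from A, B, C, D, E = 16*5 = 80 chips; eligible A, B, C, E
Layer 17-52: 36 each from A, C, E = 36*3 = 108 chips; eligible A, C, E
Layer 53-66: 14 each from C, E = 14*2 = 28 chips; eligible C, E

Pot 1: 80 chips, eligible: A, B, C, E
Pot 2: 108 chips, eligible: A, C, E
Pot 3: 28 chips, eligible: C, E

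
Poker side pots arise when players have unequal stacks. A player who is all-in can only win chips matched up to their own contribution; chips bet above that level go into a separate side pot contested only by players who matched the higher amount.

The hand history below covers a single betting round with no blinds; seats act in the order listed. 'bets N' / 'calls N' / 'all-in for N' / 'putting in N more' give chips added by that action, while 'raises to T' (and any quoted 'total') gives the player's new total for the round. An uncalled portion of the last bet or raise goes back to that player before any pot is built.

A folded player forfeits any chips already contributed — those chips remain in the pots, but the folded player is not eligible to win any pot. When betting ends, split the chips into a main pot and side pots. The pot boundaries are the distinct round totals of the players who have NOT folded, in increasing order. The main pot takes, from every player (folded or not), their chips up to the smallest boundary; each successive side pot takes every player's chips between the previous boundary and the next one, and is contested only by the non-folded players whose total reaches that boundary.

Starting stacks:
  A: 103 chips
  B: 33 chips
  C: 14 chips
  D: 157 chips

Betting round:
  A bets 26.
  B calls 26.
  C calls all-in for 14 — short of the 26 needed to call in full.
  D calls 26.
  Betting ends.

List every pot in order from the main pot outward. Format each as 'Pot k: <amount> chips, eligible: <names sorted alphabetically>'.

Pot 1: 56 chips, eligible: A, B, C, D
Pot 2: 36 chips, eligible: A, B, D

Derivation:
Contributions: A=26, B=26, C=14, D=26
Pot levels (distinct totals of non-folded players): 14, 26
Layer 1-14: 14 each from A, B, C, D = 14*4 = 56 chips; eligible A, B, C, D
Layer 15-26: 12 each from A, B, D = 12*3 = 36 chips; eligible A, B, D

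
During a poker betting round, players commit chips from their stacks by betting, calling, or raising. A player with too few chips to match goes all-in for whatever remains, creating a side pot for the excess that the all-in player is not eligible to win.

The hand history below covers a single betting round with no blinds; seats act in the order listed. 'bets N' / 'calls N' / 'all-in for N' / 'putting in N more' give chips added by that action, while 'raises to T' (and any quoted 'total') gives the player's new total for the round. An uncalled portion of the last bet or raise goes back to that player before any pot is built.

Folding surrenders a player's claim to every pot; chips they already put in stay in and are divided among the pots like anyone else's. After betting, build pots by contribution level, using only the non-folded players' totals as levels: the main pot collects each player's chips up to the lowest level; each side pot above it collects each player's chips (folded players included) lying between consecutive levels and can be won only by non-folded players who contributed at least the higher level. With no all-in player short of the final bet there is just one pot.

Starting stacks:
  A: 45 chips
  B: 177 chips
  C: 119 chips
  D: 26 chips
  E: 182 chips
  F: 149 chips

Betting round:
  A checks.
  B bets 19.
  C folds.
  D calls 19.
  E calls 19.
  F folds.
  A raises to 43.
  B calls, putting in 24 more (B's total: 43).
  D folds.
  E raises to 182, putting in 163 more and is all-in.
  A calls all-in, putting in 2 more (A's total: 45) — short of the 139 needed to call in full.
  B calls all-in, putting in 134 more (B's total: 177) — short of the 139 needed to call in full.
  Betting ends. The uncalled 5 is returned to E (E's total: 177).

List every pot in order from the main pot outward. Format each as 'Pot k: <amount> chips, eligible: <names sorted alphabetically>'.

Pot 1: 154 chips, eligible: A, B, E
Pot 2: 264 chips, eligible: B, E

Derivation:
Contributions (after 5 returned to E): A=45, B=177, D=19, E=177
Folded: C, D, F
Pot levels (distinct totals of non-folded players): 45, 177
Layer 1-45: A 45 + B 45 + D 19 + E 45 = 154 chips; eligible A, B, E
Layer 46-177: 132 each from B, E = 132*2 = 264 chips; eligible B, E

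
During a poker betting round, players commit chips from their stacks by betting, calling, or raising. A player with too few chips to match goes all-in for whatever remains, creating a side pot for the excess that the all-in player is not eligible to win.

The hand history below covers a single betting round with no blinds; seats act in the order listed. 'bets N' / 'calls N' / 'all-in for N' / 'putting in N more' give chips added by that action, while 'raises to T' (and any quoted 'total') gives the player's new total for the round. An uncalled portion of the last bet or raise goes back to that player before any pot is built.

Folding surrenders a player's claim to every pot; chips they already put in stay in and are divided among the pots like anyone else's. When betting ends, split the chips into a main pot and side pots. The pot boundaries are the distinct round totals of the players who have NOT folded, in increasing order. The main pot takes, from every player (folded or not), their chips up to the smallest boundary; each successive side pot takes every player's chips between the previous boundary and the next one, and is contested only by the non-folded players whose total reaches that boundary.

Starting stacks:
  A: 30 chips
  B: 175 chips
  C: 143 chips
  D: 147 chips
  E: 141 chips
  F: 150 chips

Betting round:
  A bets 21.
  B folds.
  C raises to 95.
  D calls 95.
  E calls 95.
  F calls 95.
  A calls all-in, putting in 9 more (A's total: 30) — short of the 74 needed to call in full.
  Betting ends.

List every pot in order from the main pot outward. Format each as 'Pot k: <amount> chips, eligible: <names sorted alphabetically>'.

Contributions: A=30, C=95, D=95, E=95, F=95
Folded: B
Pot levels (distinct totals of non-folded players): 30, 95
Layer 1-30: 30 each from A, C, D, E, F = 30*5 = 150 chips; eligible A, C, D, E, F
Layer 31-95: 65 each from C, D, E, F = 65*4 = 260 chips; eligible C, D, E, F

Pot 1: 150 chips, eligible: A, C, D, E, F
Pot 2: 260 chips, eligible: C, D, E, F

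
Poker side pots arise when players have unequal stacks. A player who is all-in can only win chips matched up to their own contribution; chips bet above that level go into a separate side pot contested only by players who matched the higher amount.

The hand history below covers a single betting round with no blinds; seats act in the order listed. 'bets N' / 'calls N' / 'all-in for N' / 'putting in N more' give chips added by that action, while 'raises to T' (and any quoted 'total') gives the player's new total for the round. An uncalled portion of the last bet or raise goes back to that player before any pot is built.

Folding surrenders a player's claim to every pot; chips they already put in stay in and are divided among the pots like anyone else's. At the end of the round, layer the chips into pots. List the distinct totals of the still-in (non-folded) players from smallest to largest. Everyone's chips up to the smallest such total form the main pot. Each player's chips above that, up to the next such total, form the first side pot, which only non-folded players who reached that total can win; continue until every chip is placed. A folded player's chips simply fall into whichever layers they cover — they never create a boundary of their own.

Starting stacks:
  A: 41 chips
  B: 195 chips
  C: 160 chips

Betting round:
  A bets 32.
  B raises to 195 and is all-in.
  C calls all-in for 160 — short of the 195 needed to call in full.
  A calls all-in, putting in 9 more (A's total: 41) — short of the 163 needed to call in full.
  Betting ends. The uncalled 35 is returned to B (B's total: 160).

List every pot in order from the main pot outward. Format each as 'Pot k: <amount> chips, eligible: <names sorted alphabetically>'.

Pot 1: 123 chips, eligible: A, B, C
Pot 2: 238 chips, eligible: B, C

Derivation:
Contributions (after 35 returned to B): A=41, B=160, C=160
Pot levels (distinct totals of non-folded players): 41, 160
Layer 1-41: 41 each from A, B, C = 41*3 = 123 chips; eligible A, B, C
Layer 42-160: 119 each from B, C = 119*2 = 238 chips; eligible B, C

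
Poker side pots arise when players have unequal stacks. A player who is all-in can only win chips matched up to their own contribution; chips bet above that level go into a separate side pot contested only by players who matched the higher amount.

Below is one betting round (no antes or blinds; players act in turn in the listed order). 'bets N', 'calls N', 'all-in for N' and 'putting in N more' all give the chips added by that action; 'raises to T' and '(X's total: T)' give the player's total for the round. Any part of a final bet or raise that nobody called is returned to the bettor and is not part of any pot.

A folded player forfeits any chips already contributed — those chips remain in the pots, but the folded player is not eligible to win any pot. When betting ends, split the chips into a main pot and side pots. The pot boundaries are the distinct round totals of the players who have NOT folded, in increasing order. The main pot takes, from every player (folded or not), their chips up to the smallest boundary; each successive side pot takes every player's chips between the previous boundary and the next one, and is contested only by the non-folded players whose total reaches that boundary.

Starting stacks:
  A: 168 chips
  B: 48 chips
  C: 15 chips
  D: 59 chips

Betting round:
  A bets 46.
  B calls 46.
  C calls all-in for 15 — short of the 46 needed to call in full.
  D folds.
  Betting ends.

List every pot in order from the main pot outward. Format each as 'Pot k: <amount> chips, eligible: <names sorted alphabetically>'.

Contributions: A=46, B=46, C=15
Folded: D
Pot levels (distinct totals of non-folded players): 15, 46
Layer 1-15: 15 each from A, B, C = 15*3 = 45 chips; eligible A, B, C
Layer 16-46: 31 each from A, B = 31*2 = 62 chips; eligible A, B

Pot 1: 45 chips, eligible: A, B, C
Pot 2: 62 chips, eligible: A, B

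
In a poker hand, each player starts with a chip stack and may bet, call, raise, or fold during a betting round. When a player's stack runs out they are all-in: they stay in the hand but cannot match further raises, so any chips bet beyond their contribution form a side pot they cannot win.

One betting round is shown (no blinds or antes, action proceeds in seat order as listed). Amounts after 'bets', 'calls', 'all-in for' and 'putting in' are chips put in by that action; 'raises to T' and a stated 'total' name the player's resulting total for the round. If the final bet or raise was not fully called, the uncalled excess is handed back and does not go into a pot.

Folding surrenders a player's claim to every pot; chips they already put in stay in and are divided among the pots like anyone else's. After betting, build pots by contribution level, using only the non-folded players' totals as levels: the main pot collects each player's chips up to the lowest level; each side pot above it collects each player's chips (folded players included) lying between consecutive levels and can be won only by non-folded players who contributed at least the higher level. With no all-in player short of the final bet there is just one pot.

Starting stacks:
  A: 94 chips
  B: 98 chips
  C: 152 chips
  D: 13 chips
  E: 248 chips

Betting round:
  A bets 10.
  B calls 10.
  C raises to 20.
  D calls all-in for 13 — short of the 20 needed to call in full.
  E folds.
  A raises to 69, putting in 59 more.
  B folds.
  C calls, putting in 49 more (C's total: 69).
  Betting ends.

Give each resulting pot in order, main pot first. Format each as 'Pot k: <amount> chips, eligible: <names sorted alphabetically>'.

Contributions: A=69, B=10, C=69, D=13
Folded: B, E
Pot levels (distinct totals of non-folded players): 13, 69
Layer 1-13: A 13 + B 10 + C 13 + D 13 = 49 chips; eligible A, C, D
Layer 14-69: 56 each from A, C = 56*2 = 112 chips; eligible A, C

Pot 1: 49 chips, eligible: A, C, D
Pot 2: 112 chips, eligible: A, C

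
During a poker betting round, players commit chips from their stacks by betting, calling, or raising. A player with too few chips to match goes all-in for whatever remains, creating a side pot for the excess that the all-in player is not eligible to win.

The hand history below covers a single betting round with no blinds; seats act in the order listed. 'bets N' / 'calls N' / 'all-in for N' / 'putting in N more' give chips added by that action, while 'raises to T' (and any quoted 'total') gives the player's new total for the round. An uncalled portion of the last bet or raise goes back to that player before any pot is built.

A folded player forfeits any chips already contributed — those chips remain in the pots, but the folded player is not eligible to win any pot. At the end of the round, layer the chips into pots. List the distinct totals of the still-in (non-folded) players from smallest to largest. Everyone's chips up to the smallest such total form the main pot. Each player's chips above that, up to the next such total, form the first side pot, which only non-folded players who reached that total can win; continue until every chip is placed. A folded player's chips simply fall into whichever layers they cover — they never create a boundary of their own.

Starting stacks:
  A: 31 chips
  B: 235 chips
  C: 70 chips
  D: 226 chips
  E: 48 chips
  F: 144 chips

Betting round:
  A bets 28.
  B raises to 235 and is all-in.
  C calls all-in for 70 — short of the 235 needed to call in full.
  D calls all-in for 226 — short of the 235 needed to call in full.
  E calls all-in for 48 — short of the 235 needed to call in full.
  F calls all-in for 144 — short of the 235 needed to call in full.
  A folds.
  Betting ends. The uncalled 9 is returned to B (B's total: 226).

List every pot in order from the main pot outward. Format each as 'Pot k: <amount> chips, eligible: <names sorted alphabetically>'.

Pot 1: 268 chips, eligible: B, C, D, E, F
Pot 2: 88 chips, eligible: B, C, D, F
Pot 3: 222 chips, eligible: B, D, F
Pot 4: 164 chips, eligible: B, D

Derivation:
Contributions (after 9 returned to B): A=28, B=226, C=70, D=226, E=48, F=144
Folded: A
Pot levels (distinct totals of non-folded players): 48, 70, 144, 226
Layer 1-48: A 28 + B 48 + C 48 + D 48 + E 48 + F 48 = 268 chips; eligible B, C, D, E, F
Layer 49-70: 22 each from B, C, D, F = 22*4 = 88 chips; eligible B, C, D, F
Layer 71-144: 74 each from B, D, F = 74*3 = 222 chips; eligible B, D, F
Layer 145-226: 82 each from B, D = 82*2 = 164 chips; eligible B, D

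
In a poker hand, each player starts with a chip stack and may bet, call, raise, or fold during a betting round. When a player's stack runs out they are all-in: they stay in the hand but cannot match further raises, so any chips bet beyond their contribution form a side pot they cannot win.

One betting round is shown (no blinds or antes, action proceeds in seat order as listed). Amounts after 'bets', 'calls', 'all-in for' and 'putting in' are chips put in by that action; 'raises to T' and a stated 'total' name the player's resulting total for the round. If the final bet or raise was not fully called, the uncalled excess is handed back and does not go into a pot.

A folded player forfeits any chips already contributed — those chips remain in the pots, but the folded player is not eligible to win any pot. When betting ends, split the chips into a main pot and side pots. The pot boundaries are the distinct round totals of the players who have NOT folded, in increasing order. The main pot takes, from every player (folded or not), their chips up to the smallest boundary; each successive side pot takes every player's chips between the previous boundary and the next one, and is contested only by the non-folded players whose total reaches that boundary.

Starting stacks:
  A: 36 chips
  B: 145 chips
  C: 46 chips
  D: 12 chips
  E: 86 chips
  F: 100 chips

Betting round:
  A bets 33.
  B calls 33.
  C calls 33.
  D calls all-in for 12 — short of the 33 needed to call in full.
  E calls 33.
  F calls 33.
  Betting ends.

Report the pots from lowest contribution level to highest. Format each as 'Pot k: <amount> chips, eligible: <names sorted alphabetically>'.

Pot 1: 72 chips, eligible: A, B, C, D, E, F
Pot 2: 105 chips, eligible: A, B, C, E, F

Derivation:
Contributions: A=33, B=33, C=33, D=12, E=33, F=33
Pot levels (distinct totals of non-folded players): 12, 33
Layer 1-12: 12 each from A, B, C, D, E, F = 12*6 = 72 chips; eligible A, B, C, D, E, F
Layer 13-33: 21 each from A, B, C, E, F = 21*5 = 105 chips; eligible A, B, C, E, F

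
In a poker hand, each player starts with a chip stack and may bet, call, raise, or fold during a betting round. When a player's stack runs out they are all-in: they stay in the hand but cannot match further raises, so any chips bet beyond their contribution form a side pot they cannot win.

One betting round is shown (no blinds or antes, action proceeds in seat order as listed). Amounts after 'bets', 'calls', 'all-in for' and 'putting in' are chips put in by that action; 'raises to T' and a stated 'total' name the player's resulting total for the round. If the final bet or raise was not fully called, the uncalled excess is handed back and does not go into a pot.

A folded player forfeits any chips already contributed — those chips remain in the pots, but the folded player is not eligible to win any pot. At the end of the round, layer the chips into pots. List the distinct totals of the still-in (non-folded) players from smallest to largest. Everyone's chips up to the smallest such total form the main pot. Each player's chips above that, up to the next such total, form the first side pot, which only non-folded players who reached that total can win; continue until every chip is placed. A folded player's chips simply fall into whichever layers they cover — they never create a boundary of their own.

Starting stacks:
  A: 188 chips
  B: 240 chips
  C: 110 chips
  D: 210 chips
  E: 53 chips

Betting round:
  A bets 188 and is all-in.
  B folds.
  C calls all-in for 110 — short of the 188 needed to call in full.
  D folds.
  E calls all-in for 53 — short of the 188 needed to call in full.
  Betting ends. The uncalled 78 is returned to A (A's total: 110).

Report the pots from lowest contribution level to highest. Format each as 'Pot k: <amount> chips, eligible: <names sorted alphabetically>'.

Contributions (after 78 returned to A): A=110, C=110, E=53
Folded: B, D
Pot levels (distinct totals of non-folded players): 53, 110
Layer 1-53: 53 each from A, C, E = 53*3 = 159 chips; eligible A, C, E
Layer 54-110: 57 each from A, C = 57*2 = 114 chips; eligible A, C

Pot 1: 159 chips, eligible: A, C, E
Pot 2: 114 chips, eligible: A, C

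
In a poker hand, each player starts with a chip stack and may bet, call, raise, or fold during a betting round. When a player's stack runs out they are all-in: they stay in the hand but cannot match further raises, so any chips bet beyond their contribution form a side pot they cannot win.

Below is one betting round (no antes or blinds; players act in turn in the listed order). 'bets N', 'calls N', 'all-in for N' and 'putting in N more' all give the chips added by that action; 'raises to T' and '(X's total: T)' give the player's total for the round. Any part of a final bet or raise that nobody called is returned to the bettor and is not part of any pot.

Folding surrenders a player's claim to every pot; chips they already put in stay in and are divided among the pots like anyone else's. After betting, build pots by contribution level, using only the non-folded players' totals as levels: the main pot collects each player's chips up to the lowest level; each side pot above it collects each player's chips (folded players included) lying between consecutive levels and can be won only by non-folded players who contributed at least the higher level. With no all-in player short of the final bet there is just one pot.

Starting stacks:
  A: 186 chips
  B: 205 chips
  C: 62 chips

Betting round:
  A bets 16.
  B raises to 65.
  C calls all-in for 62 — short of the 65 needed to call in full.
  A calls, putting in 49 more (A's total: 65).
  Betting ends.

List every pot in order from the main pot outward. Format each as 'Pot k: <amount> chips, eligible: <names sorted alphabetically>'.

Pot 1: 186 chips, eligible: A, B, C
Pot 2: 6 chips, eligible: A, B

Derivation:
Contributions: A=65, B=65, C=62
Pot levels (distinct totals of non-folded players): 62, 65
Layer 1-62: 62 each from A, B, C = 62*3 = 186 chips; eligible A, B, C
Layer 63-65: 3 each from A, B = 3*2 = 6 chips; eligible A, B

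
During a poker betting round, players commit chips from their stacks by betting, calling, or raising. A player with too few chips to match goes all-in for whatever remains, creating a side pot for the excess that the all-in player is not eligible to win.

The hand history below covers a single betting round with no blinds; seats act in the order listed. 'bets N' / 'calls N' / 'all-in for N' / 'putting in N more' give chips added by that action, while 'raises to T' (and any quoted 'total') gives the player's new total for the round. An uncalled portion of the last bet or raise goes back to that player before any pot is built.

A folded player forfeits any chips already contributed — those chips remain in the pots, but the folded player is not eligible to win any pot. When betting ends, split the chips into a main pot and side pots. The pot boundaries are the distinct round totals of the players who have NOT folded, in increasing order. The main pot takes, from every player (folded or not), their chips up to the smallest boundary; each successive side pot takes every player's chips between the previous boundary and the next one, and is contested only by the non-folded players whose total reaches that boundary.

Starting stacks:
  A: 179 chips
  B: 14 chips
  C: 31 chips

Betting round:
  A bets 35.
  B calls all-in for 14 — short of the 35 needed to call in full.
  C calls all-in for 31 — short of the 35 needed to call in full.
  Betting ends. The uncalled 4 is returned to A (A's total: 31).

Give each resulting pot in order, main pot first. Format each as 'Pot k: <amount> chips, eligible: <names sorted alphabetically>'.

Pot 1: 42 chips, eligible: A, B, C
Pot 2: 34 chips, eligible: A, C

Derivation:
Contributions (after 4 returned to A): A=31, B=14, C=31
Pot levels (distinct totals of non-folded players): 14, 31
Layer 1-14: 14 each from A, B, C = 14*3 = 42 chips; eligible A, B, C
Layer 15-31: 17 each from A, C = 17*2 = 34 chips; eligible A, C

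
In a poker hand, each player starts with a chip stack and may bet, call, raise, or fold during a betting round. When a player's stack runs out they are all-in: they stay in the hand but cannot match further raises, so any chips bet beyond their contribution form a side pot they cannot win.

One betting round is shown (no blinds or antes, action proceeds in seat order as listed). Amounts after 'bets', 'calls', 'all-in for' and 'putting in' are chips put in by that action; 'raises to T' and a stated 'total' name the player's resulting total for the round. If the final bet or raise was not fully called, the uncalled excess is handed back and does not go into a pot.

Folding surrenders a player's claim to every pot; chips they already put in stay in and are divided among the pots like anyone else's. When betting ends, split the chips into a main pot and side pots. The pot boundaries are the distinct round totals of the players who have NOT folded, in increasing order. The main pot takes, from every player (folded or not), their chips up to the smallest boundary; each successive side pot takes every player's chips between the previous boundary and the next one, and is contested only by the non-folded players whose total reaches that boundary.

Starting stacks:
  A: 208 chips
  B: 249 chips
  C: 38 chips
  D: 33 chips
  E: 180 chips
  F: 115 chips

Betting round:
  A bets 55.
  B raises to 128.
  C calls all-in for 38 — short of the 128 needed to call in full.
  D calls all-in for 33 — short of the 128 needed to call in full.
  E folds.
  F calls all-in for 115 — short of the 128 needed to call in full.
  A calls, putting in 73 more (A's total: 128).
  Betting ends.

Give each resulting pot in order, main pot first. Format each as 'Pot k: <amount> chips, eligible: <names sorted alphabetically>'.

Pot 1: 165 chips, eligible: A, B, C, D, F
Pot 2: 20 chips, eligible: A, B, C, F
Pot 3: 231 chips, eligible: A, B, F
Pot 4: 26 chips, eligible: A, B

Derivation:
Contributions: A=128, B=128, C=38, D=33, F=115
Folded: E
Pot levels (distinct totals of non-folded players): 33, 38, 115, 128
Layer 1-33: 33 each from A, B, C, D, F = 33*5 = 165 chips; eligible A, B, C, D, F
Layer 34-38: 5 each from A, B, C, F = 5*4 = 20 chips; eligible A, B, C, F
Layer 39-115: 77 each from A, B, F = 77*3 = 231 chips; eligible A, B, F
Layer 116-128: 13 each from A, B = 13*2 = 26 chips; eligible A, B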